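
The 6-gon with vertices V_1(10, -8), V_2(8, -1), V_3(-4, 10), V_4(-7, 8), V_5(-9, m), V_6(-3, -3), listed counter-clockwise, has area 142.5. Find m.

9

Write out the shoelace sum; only the two edges meeting at V_5 involve m:
2·Area = [((-7)·m − (-9)·8) + ((-9)·(-3) − (-3)·m)] + 222
       = -4·m + 321 = 285
⇒ m = 9.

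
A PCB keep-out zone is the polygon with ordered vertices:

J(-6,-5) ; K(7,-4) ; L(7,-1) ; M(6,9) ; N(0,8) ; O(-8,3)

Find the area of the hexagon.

159.5

Σ = (59) + (21) + (69) + (48) + (64) + (58) = 319
Area = |Σ|/2 = 159.5.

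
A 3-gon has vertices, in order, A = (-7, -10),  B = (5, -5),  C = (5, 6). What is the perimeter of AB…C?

44

|AB| = √((12)² + (5)²) = √169 = 13
|BC| = √((0)² + (11)²) = √121 = 11
|CA| = √((-12)² + (-16)²) = √400 = 20
Perimeter = 13 + 11 + 20 = 44.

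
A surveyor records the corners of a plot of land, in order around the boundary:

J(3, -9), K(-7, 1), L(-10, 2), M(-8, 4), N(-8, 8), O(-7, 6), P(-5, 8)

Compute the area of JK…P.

Apply Gauss's area formula: 2A = Σ (x_i·y_{i+1} − x_{i+1}·y_i), indices taken mod 7.
Σ = (-60) + (-4) + (-24) + (-32) + (8) + (-26) + (21) = -117
Area = |Σ|/2 = 58.5.

58.5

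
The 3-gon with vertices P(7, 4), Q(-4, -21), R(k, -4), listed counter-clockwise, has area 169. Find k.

17

Write out the shoelace sum; only the two edges meeting at R involve k:
2·Area = [((-4)·(-4) − k·(-21)) + (k·4 − 7·(-4))] + -131
       = 25·k + -87 = 338
⇒ k = 17.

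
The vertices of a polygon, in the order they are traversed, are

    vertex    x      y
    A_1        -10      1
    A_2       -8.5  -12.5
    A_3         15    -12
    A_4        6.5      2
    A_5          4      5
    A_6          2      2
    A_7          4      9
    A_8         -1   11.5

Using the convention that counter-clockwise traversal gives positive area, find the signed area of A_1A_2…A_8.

Cross-terms: 133.5, 289.5, 108, 24.5, -2, 10, 55, 114  ⇒  Σ = 732.5
Signed area = Σ/2 = 366.25 (positive ⇒ counter-clockwise traversal).

366.25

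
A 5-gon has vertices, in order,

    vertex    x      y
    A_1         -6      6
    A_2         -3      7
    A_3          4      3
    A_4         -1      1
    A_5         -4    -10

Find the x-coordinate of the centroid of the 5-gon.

Apply the shoelace formula. First the cross-terms c_i = x_i·y_{i+1} − x_{i+1}·y_i:
  -24, -37, 7, 14, -84  ⇒  2A = -124, A = -62.
Then Σ (x_i + x_{i+1})·c_i = 970, so x̄ = 970 / (6·(-62)) = -485/186.

-485/186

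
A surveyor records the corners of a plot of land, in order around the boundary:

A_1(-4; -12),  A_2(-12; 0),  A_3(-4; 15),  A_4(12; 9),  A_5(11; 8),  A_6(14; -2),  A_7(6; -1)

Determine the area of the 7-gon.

Apply the surveyor's formula: 2A = Σ (x_i·y_{i+1} − x_{i+1}·y_i), indices taken mod 7.
Cross-terms: -144, -180, -216, -3, -134, -2, -76  ⇒  Σ = -755
Area = |Σ|/2 = 377.5.

377.5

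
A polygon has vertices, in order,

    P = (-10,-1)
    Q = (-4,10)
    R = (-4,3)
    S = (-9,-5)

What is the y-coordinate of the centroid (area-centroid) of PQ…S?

2

Apply the shoelace (surveyor's) formula. First the cross-terms c_i = x_i·y_{i+1} − x_{i+1}·y_i:
  -104, 28, 47, -41  ⇒  2A = -70, A = -35.
Then Σ (y_i + y_{i+1})·c_i = -420, so ȳ = -420 / (6·(-35)) = 2.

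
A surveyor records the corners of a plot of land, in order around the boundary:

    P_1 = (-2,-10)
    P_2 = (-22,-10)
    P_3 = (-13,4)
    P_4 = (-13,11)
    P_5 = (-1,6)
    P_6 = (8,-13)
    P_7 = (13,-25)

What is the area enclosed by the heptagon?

411

P_1→P_2: (-2)(-10) − (-22)(-10) = -200
P_2→P_3: (-22)(4) − (-13)(-10) = -218
P_3→P_4: (-13)(11) − (-13)(4) = -91
P_4→P_5: (-13)(6) − (-1)(11) = -67
P_5→P_6: (-1)(-13) − (8)(6) = -35
P_6→P_7: (8)(-25) − (13)(-13) = -31
P_7→P_1: (13)(-10) − (-2)(-25) = -180
Σ = -822
Area = |Σ|/2 = 411.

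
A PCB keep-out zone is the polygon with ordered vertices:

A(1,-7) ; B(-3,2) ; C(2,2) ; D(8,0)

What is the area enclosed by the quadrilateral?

Σ = (-19) + (-10) + (-16) + (-56) = -101
Area = |Σ|/2 = 50.5.

50.5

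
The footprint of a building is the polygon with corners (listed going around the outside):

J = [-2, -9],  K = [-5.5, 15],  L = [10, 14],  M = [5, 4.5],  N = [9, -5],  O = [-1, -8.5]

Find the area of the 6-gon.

243.25

J→K: (-2)(15) − (-5.5)(-9) = -79.5
K→L: (-5.5)(14) − (10)(15) = -227
L→M: (10)(4.5) − (5)(14) = -25
M→N: (5)(-5) − (9)(4.5) = -65.5
N→O: (9)(-8.5) − (-1)(-5) = -81.5
O→J: (-1)(-9) − (-2)(-8.5) = -8
Σ = -486.5
Area = |Σ|/2 = 243.25.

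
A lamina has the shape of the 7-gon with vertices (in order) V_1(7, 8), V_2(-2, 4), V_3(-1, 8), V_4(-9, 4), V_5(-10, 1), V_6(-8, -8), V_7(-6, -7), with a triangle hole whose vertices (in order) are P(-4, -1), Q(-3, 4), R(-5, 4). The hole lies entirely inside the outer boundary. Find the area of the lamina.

Outer boundary:
Apply Gauss's area formula: 2A = Σ (x_i·y_{i+1} − x_{i+1}·y_i), indices taken mod 7.
Cross-terms: 44, -12, 68, 31, 88, 8, 1  ⇒  Σ = 228
Area = |Σ|/2 = 114.
Hole:
Apply the surveyor's formula: 2A = Σ (x_i·y_{i+1} − x_{i+1}·y_i), indices taken mod 3.
P→Q: (-4)(4) − (-3)(-1) = -19
Q→R: (-3)(4) − (-5)(4) = 8
R→P: (-5)(-1) − (-4)(4) = 21
Σ = 10
Area = |Σ|/2 = 5.
Net area = 114 − 5 = 109.

109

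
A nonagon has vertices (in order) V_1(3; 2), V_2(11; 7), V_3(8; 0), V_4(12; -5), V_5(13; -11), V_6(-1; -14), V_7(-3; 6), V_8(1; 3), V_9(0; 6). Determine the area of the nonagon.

Σ = (-1) + (-56) + (-40) + (-67) + (-193) + (-48) + (-15) + (6) + (-18) = -432
Area = |Σ|/2 = 216.

216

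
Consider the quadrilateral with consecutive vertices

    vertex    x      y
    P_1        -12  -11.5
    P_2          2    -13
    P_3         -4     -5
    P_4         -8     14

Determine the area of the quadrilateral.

140.5

Apply Gauss's area formula: 2A = Σ (x_i·y_{i+1} − x_{i+1}·y_i), indices taken mod 4.
Cross-terms: 179, -62, -96, 260  ⇒  Σ = 281
Area = |Σ|/2 = 140.5.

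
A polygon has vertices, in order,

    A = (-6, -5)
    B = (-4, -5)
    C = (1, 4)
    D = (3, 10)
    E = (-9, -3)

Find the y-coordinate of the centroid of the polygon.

26/35

Apply Gauss's area formula. First the cross-terms c_i = x_i·y_{i+1} − x_{i+1}·y_i:
  10, -11, -2, 81, 27  ⇒  2A = 105, A = 52.5.
Then Σ (y_i + y_{i+1})·c_i = 234, so ȳ = 234 / (6·52.5) = 26/35.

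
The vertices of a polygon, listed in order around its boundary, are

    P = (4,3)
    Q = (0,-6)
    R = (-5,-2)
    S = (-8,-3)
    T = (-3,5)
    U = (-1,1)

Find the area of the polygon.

54.5

Apply the shoelace (surveyor's) formula: 2A = Σ (x_i·y_{i+1} − x_{i+1}·y_i), indices taken mod 6.
Σ = (-24) + (-30) + (-1) + (-49) + (2) + (-7) = -109
Area = |Σ|/2 = 54.5.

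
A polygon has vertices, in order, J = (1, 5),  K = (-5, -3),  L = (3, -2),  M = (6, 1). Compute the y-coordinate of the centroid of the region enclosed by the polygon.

Apply the shoelace formula. First the cross-terms c_i = x_i·y_{i+1} − x_{i+1}·y_i:
  22, 19, 15, 29  ⇒  2A = 85, A = 42.5.
Then Σ (y_i + y_{i+1})·c_i = 108, so ȳ = 108 / (6·42.5) = 36/85.

36/85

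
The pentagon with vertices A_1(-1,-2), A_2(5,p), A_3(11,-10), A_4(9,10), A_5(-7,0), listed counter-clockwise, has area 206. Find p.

-14

The doubled signed area Σ (x_i y_{i+1} − x_{i+1} y_i) is linear in p.
With p=0 it equals 244; the coefficient of p is -12 (from the two edges through A_2).
So -12·p + 244 = 2·206 = 412 ⇒ p = -14.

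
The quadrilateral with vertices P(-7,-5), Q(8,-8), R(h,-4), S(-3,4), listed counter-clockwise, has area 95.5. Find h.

8

Write out the shoelace sum; only the two edges meeting at R involve h:
2·Area = [(8·(-4) − h·(-8)) + (h·4 − (-3)·(-4))] + 139
       = 12·h + 95 = 191
⇒ h = 8.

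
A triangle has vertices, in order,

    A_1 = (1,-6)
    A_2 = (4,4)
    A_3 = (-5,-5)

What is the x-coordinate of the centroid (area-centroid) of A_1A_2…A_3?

0

Apply the shoelace (surveyor's) formula. First the cross-terms c_i = x_i·y_{i+1} − x_{i+1}·y_i:
  28, 0, 35  ⇒  2A = 63, A = 31.5.
Then Σ (x_i + x_{i+1})·c_i = 0, so x̄ = 0 / (6·31.5) = 0.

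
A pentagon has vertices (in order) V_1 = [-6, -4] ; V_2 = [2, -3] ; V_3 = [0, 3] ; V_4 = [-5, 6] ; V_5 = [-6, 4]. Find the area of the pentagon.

Apply Gauss's area formula: 2A = Σ (x_i·y_{i+1} − x_{i+1}·y_i), indices taken mod 5.
Σ = (26) + (6) + (15) + (16) + (48) = 111
Area = |Σ|/2 = 55.5.

55.5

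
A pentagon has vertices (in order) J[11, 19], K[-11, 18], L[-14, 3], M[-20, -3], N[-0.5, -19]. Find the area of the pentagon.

653

Σ = (407) + (219) + (102) + (378.5) + (199.5) = 1306
Area = |Σ|/2 = 653.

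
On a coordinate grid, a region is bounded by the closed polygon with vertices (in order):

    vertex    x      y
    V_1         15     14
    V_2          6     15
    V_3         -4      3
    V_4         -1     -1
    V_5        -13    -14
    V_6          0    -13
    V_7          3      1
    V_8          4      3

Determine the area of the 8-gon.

225.5

Apply the shoelace formula: 2A = Σ (x_i·y_{i+1} − x_{i+1}·y_i), indices taken mod 8.
Σ = (141) + (78) + (7) + (1) + (169) + (39) + (5) + (11) = 451
Area = |Σ|/2 = 225.5.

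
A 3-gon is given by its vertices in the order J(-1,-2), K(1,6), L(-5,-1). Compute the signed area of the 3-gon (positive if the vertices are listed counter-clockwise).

J→K: (-1)(6) − (1)(-2) = -4
K→L: (1)(-1) − (-5)(6) = 29
L→J: (-5)(-2) − (-1)(-1) = 9
Σ = 34
Signed area = Σ/2 = 17 (positive ⇒ counter-clockwise traversal).

17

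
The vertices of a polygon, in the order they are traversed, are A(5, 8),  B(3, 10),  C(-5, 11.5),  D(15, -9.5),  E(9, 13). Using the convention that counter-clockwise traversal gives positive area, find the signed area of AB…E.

Apply the shoelace (surveyor's) formula: 2A = Σ (x_i·y_{i+1} − x_{i+1}·y_i), indices taken mod 5.
Σ = (26) + (84.5) + (-125) + (280.5) + (7) = 273
Signed area = Σ/2 = 136.5 (positive ⇒ counter-clockwise traversal).

136.5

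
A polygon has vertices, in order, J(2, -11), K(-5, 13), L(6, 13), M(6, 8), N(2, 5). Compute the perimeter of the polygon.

|JK| = √((-7)² + (24)²) = √625 = 25
|KL| = √((11)² + (0)²) = √121 = 11
|LM| = √((0)² + (-5)²) = √25 = 5
|MN| = √((-4)² + (-3)²) = √25 = 5
|NJ| = √((0)² + (-16)²) = √256 = 16
Perimeter = 25 + 11 + 5 + 5 + 16 = 62.

62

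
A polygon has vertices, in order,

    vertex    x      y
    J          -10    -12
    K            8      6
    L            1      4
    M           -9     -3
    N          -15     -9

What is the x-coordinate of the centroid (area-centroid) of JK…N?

Apply the shoelace (surveyor's) formula. First the cross-terms c_i = x_i·y_{i+1} − x_{i+1}·y_i:
  36, 26, 33, 36, 90  ⇒  2A = 221, A = 110.5.
Then Σ (x_i + x_{i+1})·c_i = -3216, so x̄ = -3216 / (6·110.5) = -1072/221.

-1072/221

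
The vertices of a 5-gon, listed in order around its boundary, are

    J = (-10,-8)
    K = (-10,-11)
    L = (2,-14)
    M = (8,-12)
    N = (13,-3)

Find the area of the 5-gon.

139

Apply Gauss's area formula: 2A = Σ (x_i·y_{i+1} − x_{i+1}·y_i), indices taken mod 5.
J→K: (-10)(-11) − (-10)(-8) = 30
K→L: (-10)(-14) − (2)(-11) = 162
L→M: (2)(-12) − (8)(-14) = 88
M→N: (8)(-3) − (13)(-12) = 132
N→J: (13)(-8) − (-10)(-3) = -134
Σ = 278
Area = |Σ|/2 = 139.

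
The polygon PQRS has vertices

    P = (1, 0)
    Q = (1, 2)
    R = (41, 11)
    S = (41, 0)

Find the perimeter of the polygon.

94

|PQ| = √((0)² + (2)²) = √4 = 2
|QR| = √((40)² + (9)²) = √1681 = 41
|RS| = √((0)² + (-11)²) = √121 = 11
|SP| = √((-40)² + (0)²) = √1600 = 40
Perimeter = 2 + 41 + 11 + 40 = 94.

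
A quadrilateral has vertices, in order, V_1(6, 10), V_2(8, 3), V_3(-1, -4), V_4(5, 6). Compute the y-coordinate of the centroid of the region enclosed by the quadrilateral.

Apply the shoelace formula. First the cross-terms c_i = x_i·y_{i+1} − x_{i+1}·y_i:
  -62, -29, 14, 14  ⇒  2A = -63, A = -31.5.
Then Σ (y_i + y_{i+1})·c_i = -525, so ȳ = -525 / (6·(-31.5)) = 25/9.

25/9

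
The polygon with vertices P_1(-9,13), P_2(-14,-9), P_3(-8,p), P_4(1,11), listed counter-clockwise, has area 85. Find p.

The doubled signed area Σ (x_i y_{i+1} − x_{i+1} y_i) is linear in p.
With p=0 it equals 215; the coefficient of p is -15 (from the two edges through P_3).
So -15·p + 215 = 2·85 = 170 ⇒ p = 3.

3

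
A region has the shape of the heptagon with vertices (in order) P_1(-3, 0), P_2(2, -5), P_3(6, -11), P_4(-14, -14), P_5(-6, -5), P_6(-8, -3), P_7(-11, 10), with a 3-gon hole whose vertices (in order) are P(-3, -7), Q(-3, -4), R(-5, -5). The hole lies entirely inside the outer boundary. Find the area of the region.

164

Outer boundary:
P_1→P_2: (-3)(-5) − (2)(0) = 15
P_2→P_3: (2)(-11) − (6)(-5) = 8
P_3→P_4: (6)(-14) − (-14)(-11) = -238
P_4→P_5: (-14)(-5) − (-6)(-14) = -14
P_5→P_6: (-6)(-3) − (-8)(-5) = -22
P_6→P_7: (-8)(10) − (-11)(-3) = -113
P_7→P_1: (-11)(0) − (-3)(10) = 30
Σ = -334
Area = |Σ|/2 = 167.
Hole:
Apply the surveyor's formula: 2A = Σ (x_i·y_{i+1} − x_{i+1}·y_i), indices taken mod 3.
Σ = (-9) + (-5) + (20) = 6
Area = |Σ|/2 = 3.
Net area = 167 − 3 = 164.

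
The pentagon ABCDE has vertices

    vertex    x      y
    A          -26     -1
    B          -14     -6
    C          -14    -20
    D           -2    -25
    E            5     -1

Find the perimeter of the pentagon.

96

|AB| = √((12)² + (-5)²) = √169 = 13
|BC| = √((0)² + (-14)²) = √196 = 14
|CD| = √((12)² + (-5)²) = √169 = 13
|DE| = √((7)² + (24)²) = √625 = 25
|EA| = √((-31)² + (0)²) = √961 = 31
Perimeter = 13 + 14 + 13 + 25 + 31 = 96.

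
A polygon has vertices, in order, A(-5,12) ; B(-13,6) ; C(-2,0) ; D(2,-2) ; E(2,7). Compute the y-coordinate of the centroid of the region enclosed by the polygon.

1181/219

Apply the shoelace formula. First the cross-terms c_i = x_i·y_{i+1} − x_{i+1}·y_i:
  126, 12, 4, 18, 59  ⇒  2A = 219, A = 109.5.
Then Σ (y_i + y_{i+1})·c_i = 3543, so ȳ = 3543 / (6·109.5) = 1181/219.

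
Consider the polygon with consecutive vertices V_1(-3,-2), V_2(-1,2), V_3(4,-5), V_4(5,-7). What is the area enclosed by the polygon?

22.5

Apply the shoelace (surveyor's) formula: 2A = Σ (x_i·y_{i+1} − x_{i+1}·y_i), indices taken mod 4.
Σ = (-8) + (-3) + (-3) + (-31) = -45
Area = |Σ|/2 = 22.5.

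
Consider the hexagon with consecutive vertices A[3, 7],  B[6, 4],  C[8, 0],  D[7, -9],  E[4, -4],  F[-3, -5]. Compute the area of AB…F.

Apply the shoelace (surveyor's) formula: 2A = Σ (x_i·y_{i+1} − x_{i+1}·y_i), indices taken mod 6.
Cross-terms: -30, -32, -72, 8, -32, -6  ⇒  Σ = -164
Area = |Σ|/2 = 82.

82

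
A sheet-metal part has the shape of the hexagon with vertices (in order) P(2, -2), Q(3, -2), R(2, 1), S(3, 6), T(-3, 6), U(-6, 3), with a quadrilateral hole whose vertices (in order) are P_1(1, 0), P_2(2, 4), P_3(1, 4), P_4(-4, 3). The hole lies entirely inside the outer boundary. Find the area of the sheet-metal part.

Outer boundary:
Apply the shoelace (surveyor's) formula: 2A = Σ (x_i·y_{i+1} − x_{i+1}·y_i), indices taken mod 6.
Cross-terms: 2, 7, 9, 36, 27, 6  ⇒  Σ = 87
Area = |Σ|/2 = 43.5.
Hole:
Apply Gauss's area formula: 2A = Σ (x_i·y_{i+1} − x_{i+1}·y_i), indices taken mod 4.
Σ = (4) + (4) + (19) + (-3) = 24
Area = |Σ|/2 = 12.
Net area = 43.5 − 12 = 31.5.

31.5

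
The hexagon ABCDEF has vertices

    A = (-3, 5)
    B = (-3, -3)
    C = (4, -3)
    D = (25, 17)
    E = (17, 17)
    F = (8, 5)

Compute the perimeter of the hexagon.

|AB| = √((0)² + (-8)²) = √64 = 8
|BC| = √((7)² + (0)²) = √49 = 7
|CD| = √((21)² + (20)²) = √841 = 29
|DE| = √((-8)² + (0)²) = √64 = 8
|EF| = √((-9)² + (-12)²) = √225 = 15
|FA| = √((-11)² + (0)²) = √121 = 11
Perimeter = 8 + 7 + 29 + 8 + 15 + 11 = 78.

78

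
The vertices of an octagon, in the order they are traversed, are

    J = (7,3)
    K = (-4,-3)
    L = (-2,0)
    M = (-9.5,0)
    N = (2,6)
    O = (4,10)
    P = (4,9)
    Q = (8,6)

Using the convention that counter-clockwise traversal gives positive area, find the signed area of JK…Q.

Cross-terms: -9, -6, 0, -57, -4, -4, -48, -18  ⇒  Σ = -146
Signed area = Σ/2 = -73 (negative ⇒ clockwise traversal).

-73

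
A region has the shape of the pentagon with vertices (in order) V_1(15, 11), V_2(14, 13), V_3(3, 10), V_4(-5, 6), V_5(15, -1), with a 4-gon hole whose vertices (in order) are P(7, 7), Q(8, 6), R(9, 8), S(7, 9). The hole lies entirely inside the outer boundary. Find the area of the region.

Outer boundary:
Apply the shoelace (surveyor's) formula: 2A = Σ (x_i·y_{i+1} − x_{i+1}·y_i), indices taken mod 5.
Σ = (41) + (101) + (68) + (-85) + (180) = 305
Area = |Σ|/2 = 152.5.
Hole:
Σ = (-14) + (10) + (25) + (-14) = 7
Area = |Σ|/2 = 3.5.
Net area = 152.5 − 3.5 = 149.

149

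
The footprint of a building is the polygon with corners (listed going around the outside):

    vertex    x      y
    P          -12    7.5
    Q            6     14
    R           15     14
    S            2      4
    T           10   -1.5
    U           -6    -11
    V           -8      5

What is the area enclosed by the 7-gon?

293.5

Apply the shoelace (surveyor's) formula: 2A = Σ (x_i·y_{i+1} − x_{i+1}·y_i), indices taken mod 7.
P→Q: (-12)(14) − (6)(7.5) = -213
Q→R: (6)(14) − (15)(14) = -126
R→S: (15)(4) − (2)(14) = 32
S→T: (2)(-1.5) − (10)(4) = -43
T→U: (10)(-11) − (-6)(-1.5) = -119
U→V: (-6)(5) − (-8)(-11) = -118
V→P: (-8)(7.5) − (-12)(5) = 0
Σ = -587
Area = |Σ|/2 = 293.5.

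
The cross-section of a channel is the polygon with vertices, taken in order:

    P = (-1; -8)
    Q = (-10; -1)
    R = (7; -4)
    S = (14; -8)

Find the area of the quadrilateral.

Σ = (-79) + (47) + (0) + (-120) = -152
Area = |Σ|/2 = 76.

76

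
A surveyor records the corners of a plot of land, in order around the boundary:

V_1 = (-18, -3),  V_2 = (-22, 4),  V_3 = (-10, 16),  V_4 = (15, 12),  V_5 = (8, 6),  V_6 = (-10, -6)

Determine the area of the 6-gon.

V_1→V_2: (-18)(4) − (-22)(-3) = -138
V_2→V_3: (-22)(16) − (-10)(4) = -312
V_3→V_4: (-10)(12) − (15)(16) = -360
V_4→V_5: (15)(6) − (8)(12) = -6
V_5→V_6: (8)(-6) − (-10)(6) = 12
V_6→V_1: (-10)(-3) − (-18)(-6) = -78
Σ = -882
Area = |Σ|/2 = 441.

441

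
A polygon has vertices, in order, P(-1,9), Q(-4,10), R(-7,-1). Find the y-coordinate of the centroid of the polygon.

6

Apply the shoelace formula. First the cross-terms c_i = x_i·y_{i+1} − x_{i+1}·y_i:
  26, 74, -64  ⇒  2A = 36, A = 18.
Then Σ (y_i + y_{i+1})·c_i = 648, so ȳ = 648 / (6·18) = 6.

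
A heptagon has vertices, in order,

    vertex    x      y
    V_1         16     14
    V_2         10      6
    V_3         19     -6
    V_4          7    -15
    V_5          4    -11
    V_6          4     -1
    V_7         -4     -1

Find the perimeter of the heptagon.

|V_1V_2| = √((-6)² + (-8)²) = √100 = 10
|V_2V_3| = √((9)² + (-12)²) = √225 = 15
|V_3V_4| = √((-12)² + (-9)²) = √225 = 15
|V_4V_5| = √((-3)² + (4)²) = √25 = 5
|V_5V_6| = √((0)² + (10)²) = √100 = 10
|V_6V_7| = √((-8)² + (0)²) = √64 = 8
|V_7V_1| = √((20)² + (15)²) = √625 = 25
Perimeter = 10 + 15 + 15 + 5 + 10 + 8 + 25 = 88.

88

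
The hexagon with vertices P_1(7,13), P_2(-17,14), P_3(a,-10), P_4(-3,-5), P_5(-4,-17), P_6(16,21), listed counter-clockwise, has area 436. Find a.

Write out the shoelace sum; only the two edges meeting at P_3 involve a:
2·Area = [((-17)·(-10) − a·14) + (a·(-5) − (-3)·(-10))] + 599
       = -19·a + 739 = 872
⇒ a = -7.

-7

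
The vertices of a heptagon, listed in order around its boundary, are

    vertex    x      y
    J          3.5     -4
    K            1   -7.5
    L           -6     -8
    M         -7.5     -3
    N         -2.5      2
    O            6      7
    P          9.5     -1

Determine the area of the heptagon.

138.125

Apply Gauss's area formula: 2A = Σ (x_i·y_{i+1} − x_{i+1}·y_i), indices taken mod 7.
Cross-terms: -22.25, -53, -42, -22.5, -29.5, -72.5, -34.5  ⇒  Σ = -276.25
Area = |Σ|/2 = 138.125.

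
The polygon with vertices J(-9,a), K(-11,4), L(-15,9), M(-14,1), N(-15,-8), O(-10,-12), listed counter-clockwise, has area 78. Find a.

Write out the shoelace sum; only the two edges meeting at J involve a:
2·Area = [((-10)·a − (-9)·(-12)) + ((-9)·4 − (-11)·a)] + 299
       = 1·a + 155 = 156
⇒ a = 1.

1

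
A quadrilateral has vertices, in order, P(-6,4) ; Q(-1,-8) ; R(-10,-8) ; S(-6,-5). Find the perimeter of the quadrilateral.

36

|PQ| = √((5)² + (-12)²) = √169 = 13
|QR| = √((-9)² + (0)²) = √81 = 9
|RS| = √((4)² + (3)²) = √25 = 5
|SP| = √((0)² + (9)²) = √81 = 9
Perimeter = 13 + 9 + 5 + 9 = 36.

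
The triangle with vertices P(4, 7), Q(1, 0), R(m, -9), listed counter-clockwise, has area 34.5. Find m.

The doubled signed area Σ (x_i y_{i+1} − x_{i+1} y_i) is linear in m.
With m=0 it equals 20; the coefficient of m is 7 (from the two edges through R).
So 7·m + 20 = 2·34.5 = 69 ⇒ m = 7.

7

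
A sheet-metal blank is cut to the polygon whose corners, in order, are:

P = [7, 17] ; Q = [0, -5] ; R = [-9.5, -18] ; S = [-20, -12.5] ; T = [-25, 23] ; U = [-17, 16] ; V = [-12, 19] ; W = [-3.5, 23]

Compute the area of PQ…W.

Apply the surveyor's formula: 2A = Σ (x_i·y_{i+1} − x_{i+1}·y_i), indices taken mod 8.
Σ = (-35) + (-47.5) + (-241.25) + (-772.5) + (-9) + (-131) + (-209.5) + (-220.5) = -1666.25
Area = |Σ|/2 = 833.125.

833.125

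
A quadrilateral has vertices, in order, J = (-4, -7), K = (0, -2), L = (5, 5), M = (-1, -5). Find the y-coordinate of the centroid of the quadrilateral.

Apply Gauss's area formula. First the cross-terms c_i = x_i·y_{i+1} − x_{i+1}·y_i:
  8, 10, -20, -13  ⇒  2A = -15, A = -7.5.
Then Σ (y_i + y_{i+1})·c_i = 114, so ȳ = 114 / (6·(-7.5)) = -38/15.

-38/15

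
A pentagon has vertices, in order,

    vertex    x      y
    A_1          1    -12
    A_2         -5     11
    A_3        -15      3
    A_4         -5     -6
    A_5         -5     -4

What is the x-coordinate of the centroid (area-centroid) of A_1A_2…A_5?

-253/39

Apply Gauss's area formula. First the cross-terms c_i = x_i·y_{i+1} − x_{i+1}·y_i:
  -49, 150, 105, -10, 64  ⇒  2A = 260, A = 130.
Then Σ (x_i + x_{i+1})·c_i = -5060, so x̄ = -5060 / (6·130) = -253/39.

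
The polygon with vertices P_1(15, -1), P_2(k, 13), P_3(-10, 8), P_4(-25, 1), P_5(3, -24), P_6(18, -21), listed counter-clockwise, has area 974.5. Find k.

19

The doubled signed area Σ (x_i y_{i+1} − x_{i+1} y_i) is linear in k.
With k=0 it equals 1778; the coefficient of k is 9 (from the two edges through P_2).
So 9·k + 1778 = 2·974.5 = 1949 ⇒ k = 19.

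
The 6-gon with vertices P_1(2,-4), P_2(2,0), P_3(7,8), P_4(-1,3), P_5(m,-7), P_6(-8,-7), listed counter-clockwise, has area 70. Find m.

Write out the shoelace sum; only the two edges meeting at P_5 involve m:
2·Area = [((-1)·(-7) − m·3) + (m·(-7) − (-8)·(-7))] + 99
       = -10·m + 50 = 140
⇒ m = -9.

-9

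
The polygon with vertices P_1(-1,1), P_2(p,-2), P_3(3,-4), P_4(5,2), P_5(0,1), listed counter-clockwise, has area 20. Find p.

0

The doubled signed area Σ (x_i y_{i+1} − x_{i+1} y_i) is linear in p.
With p=0 it equals 40; the coefficient of p is -5 (from the two edges through P_2).
So -5·p + 40 = 2·20 = 40 ⇒ p = 0.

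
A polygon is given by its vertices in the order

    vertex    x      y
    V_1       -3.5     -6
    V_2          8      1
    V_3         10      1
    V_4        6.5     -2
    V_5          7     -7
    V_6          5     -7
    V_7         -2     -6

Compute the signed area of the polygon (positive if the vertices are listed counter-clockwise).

-41.25

Apply Gauss's area formula: 2A = Σ (x_i·y_{i+1} − x_{i+1}·y_i), indices taken mod 7.
Σ = (44.5) + (-2) + (-26.5) + (-31.5) + (-14) + (-44) + (-9) = -82.5
Signed area = Σ/2 = -41.25 (negative ⇒ clockwise traversal).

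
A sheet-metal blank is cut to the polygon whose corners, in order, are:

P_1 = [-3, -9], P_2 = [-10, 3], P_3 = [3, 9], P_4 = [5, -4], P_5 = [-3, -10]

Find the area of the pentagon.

Σ = (-99) + (-99) + (-57) + (-62) + (-3) = -320
Area = |Σ|/2 = 160.

160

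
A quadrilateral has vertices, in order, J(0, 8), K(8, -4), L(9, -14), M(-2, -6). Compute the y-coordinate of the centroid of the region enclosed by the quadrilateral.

-80/21

Apply the shoelace formula. First the cross-terms c_i = x_i·y_{i+1} − x_{i+1}·y_i:
  -64, -76, -82, -16  ⇒  2A = -238, A = -119.
Then Σ (y_i + y_{i+1})·c_i = 2720, so ȳ = 2720 / (6·(-119)) = -80/21.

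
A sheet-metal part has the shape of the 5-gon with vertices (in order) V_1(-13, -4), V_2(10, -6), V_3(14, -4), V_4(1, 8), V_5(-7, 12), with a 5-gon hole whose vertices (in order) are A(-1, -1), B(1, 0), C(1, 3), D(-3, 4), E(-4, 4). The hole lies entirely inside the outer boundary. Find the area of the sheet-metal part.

Outer boundary:
Σ = (118) + (44) + (116) + (68) + (184) = 530
Area = |Σ|/2 = 265.
Hole:
A→B: (-1)(0) − (1)(-1) = 1
B→C: (1)(3) − (1)(0) = 3
C→D: (1)(4) − (-3)(3) = 13
D→E: (-3)(4) − (-4)(4) = 4
E→A: (-4)(-1) − (-1)(4) = 8
Σ = 29
Area = |Σ|/2 = 14.5.
Net area = 265 − 14.5 = 250.5.

250.5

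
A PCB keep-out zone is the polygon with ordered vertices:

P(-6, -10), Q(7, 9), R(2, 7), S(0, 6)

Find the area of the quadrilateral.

Apply the shoelace (surveyor's) formula: 2A = Σ (x_i·y_{i+1} − x_{i+1}·y_i), indices taken mod 4.
P→Q: (-6)(9) − (7)(-10) = 16
Q→R: (7)(7) − (2)(9) = 31
R→S: (2)(6) − (0)(7) = 12
S→P: (0)(-10) − (-6)(6) = 36
Σ = 95
Area = |Σ|/2 = 47.5.

47.5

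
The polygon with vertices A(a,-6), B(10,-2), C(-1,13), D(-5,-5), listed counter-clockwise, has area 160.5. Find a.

Write out the shoelace sum; only the two edges meeting at A involve a:
2·Area = [((-5)·(-6) − a·(-5)) + (a·(-2) − 10·(-6))] + 198
       = 3·a + 288 = 321
⇒ a = 11.

11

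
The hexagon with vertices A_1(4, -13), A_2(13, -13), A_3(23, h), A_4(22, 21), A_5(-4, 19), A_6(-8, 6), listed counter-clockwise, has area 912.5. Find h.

-24

The doubled signed area Σ (x_i y_{i+1} − x_{i+1} y_i) is linear in h.
With h=0 it equals 1609; the coefficient of h is -9 (from the two edges through A_3).
So -9·h + 1609 = 2·912.5 = 1825 ⇒ h = -24.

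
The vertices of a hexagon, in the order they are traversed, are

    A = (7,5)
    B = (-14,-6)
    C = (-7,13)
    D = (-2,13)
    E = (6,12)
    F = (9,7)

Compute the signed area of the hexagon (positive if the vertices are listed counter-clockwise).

-216.5

A→B: (7)(-6) − (-14)(5) = 28
B→C: (-14)(13) − (-7)(-6) = -224
C→D: (-7)(13) − (-2)(13) = -65
D→E: (-2)(12) − (6)(13) = -102
E→F: (6)(7) − (9)(12) = -66
F→A: (9)(5) − (7)(7) = -4
Σ = -433
Signed area = Σ/2 = -216.5 (negative ⇒ clockwise traversal).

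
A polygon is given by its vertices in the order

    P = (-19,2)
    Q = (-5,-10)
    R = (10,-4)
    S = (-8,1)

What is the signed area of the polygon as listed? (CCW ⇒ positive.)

150.5

Σ = (200) + (120) + (-22) + (3) = 301
Signed area = Σ/2 = 150.5 (positive ⇒ counter-clockwise traversal).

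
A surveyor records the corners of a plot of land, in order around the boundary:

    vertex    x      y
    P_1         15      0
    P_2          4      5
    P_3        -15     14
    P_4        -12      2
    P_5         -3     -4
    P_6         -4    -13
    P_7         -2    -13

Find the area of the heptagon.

321

Apply the shoelace formula: 2A = Σ (x_i·y_{i+1} − x_{i+1}·y_i), indices taken mod 7.
Σ = (75) + (131) + (138) + (54) + (23) + (26) + (195) = 642
Area = |Σ|/2 = 321.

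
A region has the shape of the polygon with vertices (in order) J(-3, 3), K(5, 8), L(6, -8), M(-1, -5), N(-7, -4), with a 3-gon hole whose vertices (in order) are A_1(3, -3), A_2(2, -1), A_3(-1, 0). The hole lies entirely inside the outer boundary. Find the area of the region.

Outer boundary:
Cross-terms: -39, -88, -38, -31, -33  ⇒  Σ = -229
Area = |Σ|/2 = 114.5.
Hole:
Apply the surveyor's formula: 2A = Σ (x_i·y_{i+1} − x_{i+1}·y_i), indices taken mod 3.
A_1→A_2: (3)(-1) − (2)(-3) = 3
A_2→A_3: (2)(0) − (-1)(-1) = -1
A_3→A_1: (-1)(-3) − (3)(0) = 3
Σ = 5
Area = |Σ|/2 = 2.5.
Net area = 114.5 − 2.5 = 112.

112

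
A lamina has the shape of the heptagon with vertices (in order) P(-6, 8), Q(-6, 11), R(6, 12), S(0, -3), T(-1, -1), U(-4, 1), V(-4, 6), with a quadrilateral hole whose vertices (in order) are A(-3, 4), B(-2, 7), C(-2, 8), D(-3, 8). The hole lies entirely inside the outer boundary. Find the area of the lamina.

96.5

Outer boundary:
Apply the shoelace formula: 2A = Σ (x_i·y_{i+1} − x_{i+1}·y_i), indices taken mod 7.
Cross-terms: -18, -138, -18, -3, -5, -20, 4  ⇒  Σ = -198
Area = |Σ|/2 = 99.
Hole:
Σ = (-13) + (-2) + (8) + (12) = 5
Area = |Σ|/2 = 2.5.
Net area = 99 − 2.5 = 96.5.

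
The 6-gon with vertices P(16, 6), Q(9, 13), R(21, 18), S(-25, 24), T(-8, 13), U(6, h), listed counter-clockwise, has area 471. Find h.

-5

The doubled signed area Σ (x_i y_{i+1} − x_{i+1} y_i) is linear in h.
With h=0 it equals 822; the coefficient of h is -24 (from the two edges through U).
So -24·h + 822 = 2·471 = 942 ⇒ h = -5.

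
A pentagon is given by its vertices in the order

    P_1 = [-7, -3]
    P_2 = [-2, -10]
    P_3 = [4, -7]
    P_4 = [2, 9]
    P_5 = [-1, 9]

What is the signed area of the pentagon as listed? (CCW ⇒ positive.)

Apply the shoelace formula: 2A = Σ (x_i·y_{i+1} − x_{i+1}·y_i), indices taken mod 5.
P_1→P_2: (-7)(-10) − (-2)(-3) = 64
P_2→P_3: (-2)(-7) − (4)(-10) = 54
P_3→P_4: (4)(9) − (2)(-7) = 50
P_4→P_5: (2)(9) − (-1)(9) = 27
P_5→P_1: (-1)(-3) − (-7)(9) = 66
Σ = 261
Signed area = Σ/2 = 130.5 (positive ⇒ counter-clockwise traversal).

130.5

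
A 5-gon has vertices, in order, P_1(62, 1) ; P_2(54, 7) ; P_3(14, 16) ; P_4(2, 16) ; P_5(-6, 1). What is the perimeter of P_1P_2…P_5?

|P_1P_2| = √((-8)² + (6)²) = √100 = 10
|P_2P_3| = √((-40)² + (9)²) = √1681 = 41
|P_3P_4| = √((-12)² + (0)²) = √144 = 12
|P_4P_5| = √((-8)² + (-15)²) = √289 = 17
|P_5P_1| = √((68)² + (0)²) = √4624 = 68
Perimeter = 10 + 41 + 12 + 17 + 68 = 148.

148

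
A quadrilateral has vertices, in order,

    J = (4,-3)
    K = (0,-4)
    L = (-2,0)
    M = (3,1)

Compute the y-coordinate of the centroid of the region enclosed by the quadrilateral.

Apply the shoelace formula. First the cross-terms c_i = x_i·y_{i+1} − x_{i+1}·y_i:
  -16, -8, -2, -13  ⇒  2A = -39, A = -19.5.
Then Σ (y_i + y_{i+1})·c_i = 168, so ȳ = 168 / (6·(-19.5)) = -56/39.

-56/39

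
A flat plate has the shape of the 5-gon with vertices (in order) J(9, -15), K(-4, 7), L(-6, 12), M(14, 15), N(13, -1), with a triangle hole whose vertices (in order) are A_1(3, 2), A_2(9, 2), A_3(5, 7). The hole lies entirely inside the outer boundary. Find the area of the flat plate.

Outer boundary:
Apply the shoelace (surveyor's) formula: 2A = Σ (x_i·y_{i+1} − x_{i+1}·y_i), indices taken mod 5.
Cross-terms: 3, -6, -258, -209, -186  ⇒  Σ = -656
Area = |Σ|/2 = 328.
Hole:
Apply the shoelace (surveyor's) formula: 2A = Σ (x_i·y_{i+1} − x_{i+1}·y_i), indices taken mod 3.
Σ = (-12) + (53) + (-11) = 30
Area = |Σ|/2 = 15.
Net area = 328 − 15 = 313.

313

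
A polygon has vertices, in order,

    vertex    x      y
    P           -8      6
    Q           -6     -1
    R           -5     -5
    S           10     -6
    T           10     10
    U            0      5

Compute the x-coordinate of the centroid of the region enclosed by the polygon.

321/133

Apply Gauss's area formula. First the cross-terms c_i = x_i·y_{i+1} − x_{i+1}·y_i:
  44, 25, 80, 160, 50, 40  ⇒  2A = 399, A = 199.5.
Then Σ (x_i + x_{i+1})·c_i = 2889, so x̄ = 2889 / (6·199.5) = 321/133.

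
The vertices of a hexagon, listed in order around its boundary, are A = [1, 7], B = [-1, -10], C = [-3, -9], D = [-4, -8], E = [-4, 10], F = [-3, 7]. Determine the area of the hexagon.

Apply the shoelace (surveyor's) formula: 2A = Σ (x_i·y_{i+1} − x_{i+1}·y_i), indices taken mod 6.
Σ = (-3) + (-21) + (-12) + (-72) + (2) + (-28) = -134
Area = |Σ|/2 = 67.

67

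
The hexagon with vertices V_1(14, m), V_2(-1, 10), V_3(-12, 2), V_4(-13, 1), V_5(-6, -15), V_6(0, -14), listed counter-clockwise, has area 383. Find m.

13

The doubled signed area Σ (x_i y_{i+1} − x_{i+1} y_i) is linear in m.
With m=0 it equals 753; the coefficient of m is 1 (from the two edges through V_1).
So 1·m + 753 = 2·383 = 766 ⇒ m = 13.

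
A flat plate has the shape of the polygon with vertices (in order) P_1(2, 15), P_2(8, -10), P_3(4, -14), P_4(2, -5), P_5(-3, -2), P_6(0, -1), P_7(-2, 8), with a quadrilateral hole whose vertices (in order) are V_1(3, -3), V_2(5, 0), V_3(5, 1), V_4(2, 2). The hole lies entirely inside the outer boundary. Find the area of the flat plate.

Outer boundary:
Cross-terms: -140, -72, 8, -19, 3, -2, -46  ⇒  Σ = -268
Area = |Σ|/2 = 134.
Hole:
Apply the shoelace formula: 2A = Σ (x_i·y_{i+1} − x_{i+1}·y_i), indices taken mod 4.
Σ = (15) + (5) + (8) + (-12) = 16
Area = |Σ|/2 = 8.
Net area = 134 − 8 = 126.

126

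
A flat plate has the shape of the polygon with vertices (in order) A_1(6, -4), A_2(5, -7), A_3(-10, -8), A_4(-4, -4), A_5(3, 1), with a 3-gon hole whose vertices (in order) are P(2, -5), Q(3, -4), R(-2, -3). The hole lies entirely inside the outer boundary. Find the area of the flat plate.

64

Outer boundary:
Apply Gauss's area formula: 2A = Σ (x_i·y_{i+1} − x_{i+1}·y_i), indices taken mod 5.
Cross-terms: -22, -110, 8, 8, -18  ⇒  Σ = -134
Area = |Σ|/2 = 67.
Hole:
P→Q: (2)(-4) − (3)(-5) = 7
Q→R: (3)(-3) − (-2)(-4) = -17
R→P: (-2)(-5) − (2)(-3) = 16
Σ = 6
Area = |Σ|/2 = 3.
Net area = 67 − 3 = 64.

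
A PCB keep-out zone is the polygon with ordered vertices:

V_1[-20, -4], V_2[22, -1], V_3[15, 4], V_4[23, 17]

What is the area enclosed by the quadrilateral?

Apply the surveyor's formula: 2A = Σ (x_i·y_{i+1} − x_{i+1}·y_i), indices taken mod 4.
Σ = (108) + (103) + (163) + (248) = 622
Area = |Σ|/2 = 311.

311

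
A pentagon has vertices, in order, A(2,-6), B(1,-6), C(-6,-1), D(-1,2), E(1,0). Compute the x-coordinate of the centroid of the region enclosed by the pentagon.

Apply the shoelace formula. First the cross-terms c_i = x_i·y_{i+1} − x_{i+1}·y_i:
  -6, -37, -13, -2, -6  ⇒  2A = -64, A = -32.
Then Σ (x_i + x_{i+1})·c_i = 240, so x̄ = 240 / (6·(-32)) = -1.25.

-1.25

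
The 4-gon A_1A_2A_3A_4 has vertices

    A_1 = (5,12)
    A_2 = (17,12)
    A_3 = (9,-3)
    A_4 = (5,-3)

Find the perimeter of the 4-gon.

48

|A_1A_2| = √((12)² + (0)²) = √144 = 12
|A_2A_3| = √((-8)² + (-15)²) = √289 = 17
|A_3A_4| = √((-4)² + (0)²) = √16 = 4
|A_4A_1| = √((0)² + (15)²) = √225 = 15
Perimeter = 12 + 17 + 4 + 15 = 48.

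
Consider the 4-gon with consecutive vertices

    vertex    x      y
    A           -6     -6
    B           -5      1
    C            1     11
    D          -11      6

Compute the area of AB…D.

Apply the shoelace formula: 2A = Σ (x_i·y_{i+1} − x_{i+1}·y_i), indices taken mod 4.
Σ = (-36) + (-56) + (127) + (102) = 137
Area = |Σ|/2 = 68.5.

68.5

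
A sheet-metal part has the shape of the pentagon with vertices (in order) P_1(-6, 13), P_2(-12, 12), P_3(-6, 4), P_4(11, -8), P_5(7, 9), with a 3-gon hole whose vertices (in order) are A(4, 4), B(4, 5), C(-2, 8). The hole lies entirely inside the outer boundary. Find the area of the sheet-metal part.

203

Outer boundary:
Apply Gauss's area formula: 2A = Σ (x_i·y_{i+1} − x_{i+1}·y_i), indices taken mod 5.
Cross-terms: 84, 24, 4, 155, 145  ⇒  Σ = 412
Area = |Σ|/2 = 206.
Hole:
Apply the shoelace (surveyor's) formula: 2A = Σ (x_i·y_{i+1} − x_{i+1}·y_i), indices taken mod 3.
Cross-terms: 4, 42, -40  ⇒  Σ = 6
Area = |Σ|/2 = 3.
Net area = 206 − 3 = 203.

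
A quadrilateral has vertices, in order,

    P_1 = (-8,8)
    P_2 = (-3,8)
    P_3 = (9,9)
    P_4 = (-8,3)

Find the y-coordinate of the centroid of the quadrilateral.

6.5625

Apply Gauss's area formula. First the cross-terms c_i = x_i·y_{i+1} − x_{i+1}·y_i:
  -40, -99, 99, -40  ⇒  2A = -80, A = -40.
Then Σ (y_i + y_{i+1})·c_i = -1575, so ȳ = -1575 / (6·(-40)) = 6.5625.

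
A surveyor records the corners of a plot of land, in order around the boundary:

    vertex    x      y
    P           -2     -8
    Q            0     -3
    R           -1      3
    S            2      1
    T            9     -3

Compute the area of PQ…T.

48.5

Σ = (6) + (-3) + (-7) + (-15) + (-78) = -97
Area = |Σ|/2 = 48.5.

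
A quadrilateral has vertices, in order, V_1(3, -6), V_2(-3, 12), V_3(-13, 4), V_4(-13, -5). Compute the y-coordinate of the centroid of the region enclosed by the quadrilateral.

106/93

Apply the surveyor's formula. First the cross-terms c_i = x_i·y_{i+1} − x_{i+1}·y_i:
  18, 144, 117, 93  ⇒  2A = 372, A = 186.
Then Σ (y_i + y_{i+1})·c_i = 1272, so ȳ = 1272 / (6·186) = 106/93.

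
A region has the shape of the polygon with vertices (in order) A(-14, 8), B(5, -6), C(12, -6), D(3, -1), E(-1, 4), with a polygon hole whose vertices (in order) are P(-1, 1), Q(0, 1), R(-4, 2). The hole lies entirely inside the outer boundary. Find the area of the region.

Outer boundary:
Σ = (44) + (42) + (6) + (11) + (48) = 151
Area = |Σ|/2 = 75.5.
Hole:
Σ = (-1) + (4) + (-2) = 1
Area = |Σ|/2 = 0.5.
Net area = 75.5 − 0.5 = 75.

75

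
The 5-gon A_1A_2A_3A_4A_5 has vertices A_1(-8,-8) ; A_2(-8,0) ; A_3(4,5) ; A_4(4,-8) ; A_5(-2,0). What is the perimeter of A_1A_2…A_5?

54

|A_1A_2| = √((0)² + (8)²) = √64 = 8
|A_2A_3| = √((12)² + (5)²) = √169 = 13
|A_3A_4| = √((0)² + (-13)²) = √169 = 13
|A_4A_5| = √((-6)² + (8)²) = √100 = 10
|A_5A_1| = √((-6)² + (-8)²) = √100 = 10
Perimeter = 8 + 13 + 13 + 10 + 10 = 54.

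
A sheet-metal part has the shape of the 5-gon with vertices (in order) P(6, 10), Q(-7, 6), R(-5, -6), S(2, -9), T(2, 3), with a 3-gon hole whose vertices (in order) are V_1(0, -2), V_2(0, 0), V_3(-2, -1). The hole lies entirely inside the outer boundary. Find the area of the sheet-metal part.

Outer boundary:
P→Q: (6)(6) − (-7)(10) = 106
Q→R: (-7)(-6) − (-5)(6) = 72
R→S: (-5)(-9) − (2)(-6) = 57
S→T: (2)(3) − (2)(-9) = 24
T→P: (2)(10) − (6)(3) = 2
Σ = 261
Area = |Σ|/2 = 130.5.
Hole:
Σ = (0) + (0) + (4) = 4
Area = |Σ|/2 = 2.
Net area = 130.5 − 2 = 128.5.

128.5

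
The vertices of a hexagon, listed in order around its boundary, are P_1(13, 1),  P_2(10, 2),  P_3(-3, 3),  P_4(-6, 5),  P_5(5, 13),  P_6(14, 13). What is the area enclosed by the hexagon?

Σ = (16) + (36) + (3) + (-103) + (-117) + (-155) = -320
Area = |Σ|/2 = 160.

160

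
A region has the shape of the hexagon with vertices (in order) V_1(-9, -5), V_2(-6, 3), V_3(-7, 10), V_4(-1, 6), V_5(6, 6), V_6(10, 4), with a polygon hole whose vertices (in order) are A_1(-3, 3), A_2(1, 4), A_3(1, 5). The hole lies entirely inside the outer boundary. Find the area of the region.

Outer boundary:
Apply the shoelace (surveyor's) formula: 2A = Σ (x_i·y_{i+1} − x_{i+1}·y_i), indices taken mod 6.
Σ = (-57) + (-39) + (-32) + (-42) + (-36) + (-14) = -220
Area = |Σ|/2 = 110.
Hole:
Apply Gauss's area formula: 2A = Σ (x_i·y_{i+1} − x_{i+1}·y_i), indices taken mod 3.
Σ = (-15) + (1) + (18) = 4
Area = |Σ|/2 = 2.
Net area = 110 − 2 = 108.

108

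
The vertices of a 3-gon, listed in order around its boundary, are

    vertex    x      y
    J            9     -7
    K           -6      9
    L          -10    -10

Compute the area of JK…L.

Apply Gauss's area formula: 2A = Σ (x_i·y_{i+1} − x_{i+1}·y_i), indices taken mod 3.
Cross-terms: 39, 150, 160  ⇒  Σ = 349
Area = |Σ|/2 = 174.5.

174.5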